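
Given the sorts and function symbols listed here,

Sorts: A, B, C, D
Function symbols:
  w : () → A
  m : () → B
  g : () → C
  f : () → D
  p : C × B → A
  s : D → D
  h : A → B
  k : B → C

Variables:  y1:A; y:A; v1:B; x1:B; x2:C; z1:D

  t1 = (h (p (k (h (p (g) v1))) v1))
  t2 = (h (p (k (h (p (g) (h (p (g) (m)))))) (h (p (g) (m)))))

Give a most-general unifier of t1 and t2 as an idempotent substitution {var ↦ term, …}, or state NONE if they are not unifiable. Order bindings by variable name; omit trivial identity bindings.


{v1 ↦ (h (p (g) (m)))}


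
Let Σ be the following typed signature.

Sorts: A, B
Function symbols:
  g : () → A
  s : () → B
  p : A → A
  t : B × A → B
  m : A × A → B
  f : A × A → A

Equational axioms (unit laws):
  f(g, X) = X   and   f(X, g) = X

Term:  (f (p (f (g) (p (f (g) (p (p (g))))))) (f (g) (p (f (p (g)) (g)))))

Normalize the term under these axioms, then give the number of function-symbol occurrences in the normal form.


size = 9

1. (f (p (f (g) (p (f (g) (p (p (g))))))) (f (g) (p (f (p (g)) (g)))))  →  (f (p (p (f (g) (p (p (g)))))) (f (g) (p (f (p (g)) (g)))))
2. (f (p (p (f (g) (p (p (g)))))) (f (g) (p (f (p (g)) (g)))))  →  (f (p (p (p (p (g))))) (f (g) (p (f (p (g)) (g)))))
3. (f (p (p (p (p (g))))) (f (g) (p (f (p (g)) (g)))))  →  (f (p (p (p (p (g))))) (p (f (p (g)) (g))))
4. (f (p (p (p (p (g))))) (p (f (p (g)) (g))))  →  (f (p (p (p (p (g))))) (p (p (g))))
normal form: (f (p (p (p (p (g))))) (p (p (g))))


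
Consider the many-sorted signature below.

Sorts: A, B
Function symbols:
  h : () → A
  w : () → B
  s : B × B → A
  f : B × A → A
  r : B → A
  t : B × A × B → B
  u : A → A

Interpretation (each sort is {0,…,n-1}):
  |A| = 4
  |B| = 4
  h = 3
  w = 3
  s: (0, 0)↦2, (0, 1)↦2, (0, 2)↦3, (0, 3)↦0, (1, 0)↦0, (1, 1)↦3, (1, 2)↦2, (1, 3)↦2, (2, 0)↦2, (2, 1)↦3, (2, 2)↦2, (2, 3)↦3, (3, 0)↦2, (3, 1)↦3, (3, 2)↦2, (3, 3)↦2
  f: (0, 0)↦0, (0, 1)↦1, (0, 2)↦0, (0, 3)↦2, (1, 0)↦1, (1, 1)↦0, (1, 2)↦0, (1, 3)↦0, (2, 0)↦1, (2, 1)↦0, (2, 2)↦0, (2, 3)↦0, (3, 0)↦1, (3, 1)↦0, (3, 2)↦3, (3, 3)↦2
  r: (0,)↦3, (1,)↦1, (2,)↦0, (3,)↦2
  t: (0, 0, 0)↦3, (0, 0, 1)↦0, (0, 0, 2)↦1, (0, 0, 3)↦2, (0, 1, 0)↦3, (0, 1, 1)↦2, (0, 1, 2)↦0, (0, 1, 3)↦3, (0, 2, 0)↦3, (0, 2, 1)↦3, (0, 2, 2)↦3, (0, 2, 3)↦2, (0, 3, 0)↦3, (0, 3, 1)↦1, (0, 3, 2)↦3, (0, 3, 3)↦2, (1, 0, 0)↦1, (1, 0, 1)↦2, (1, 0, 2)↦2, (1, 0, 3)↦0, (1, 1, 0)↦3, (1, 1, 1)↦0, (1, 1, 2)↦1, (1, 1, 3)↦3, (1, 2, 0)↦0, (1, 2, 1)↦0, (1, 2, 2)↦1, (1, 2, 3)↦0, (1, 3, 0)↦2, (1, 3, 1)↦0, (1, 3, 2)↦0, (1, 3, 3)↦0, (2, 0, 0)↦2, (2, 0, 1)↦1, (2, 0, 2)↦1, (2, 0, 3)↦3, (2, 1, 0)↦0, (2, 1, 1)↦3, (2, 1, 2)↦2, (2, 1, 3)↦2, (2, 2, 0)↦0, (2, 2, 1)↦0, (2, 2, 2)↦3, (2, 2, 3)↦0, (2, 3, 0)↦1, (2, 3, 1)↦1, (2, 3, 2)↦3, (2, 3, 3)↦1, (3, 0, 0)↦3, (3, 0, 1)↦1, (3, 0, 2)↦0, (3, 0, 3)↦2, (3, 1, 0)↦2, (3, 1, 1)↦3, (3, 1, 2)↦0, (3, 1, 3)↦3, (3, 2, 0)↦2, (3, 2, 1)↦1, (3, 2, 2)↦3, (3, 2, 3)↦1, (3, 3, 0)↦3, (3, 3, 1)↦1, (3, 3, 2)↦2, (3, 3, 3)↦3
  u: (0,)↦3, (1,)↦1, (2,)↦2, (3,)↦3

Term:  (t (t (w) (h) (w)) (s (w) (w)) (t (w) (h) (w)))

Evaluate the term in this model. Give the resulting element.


value = 1

  w = 3
  h = 3
  w = 3
  (t (w) (h) (w)) = t(3, 3, 3) = 3
  w = 3
  w = 3
  (s (w) (w)) = s(3, 3) = 2
  w = 3
  h = 3
  w = 3
  (t (w) (h) (w)) = t(3, 3, 3) = 3
  (t (t (w) (h) (w)) (s (w) (w)) (t (w) (h) (w))) = t(3, 2, 3) = 1


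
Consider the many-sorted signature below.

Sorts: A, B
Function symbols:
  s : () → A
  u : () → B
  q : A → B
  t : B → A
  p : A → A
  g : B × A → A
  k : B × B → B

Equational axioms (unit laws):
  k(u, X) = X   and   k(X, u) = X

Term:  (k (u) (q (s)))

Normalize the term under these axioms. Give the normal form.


normal form = (q (s))

1. (k (u) (q (s)))  →  (q (s))


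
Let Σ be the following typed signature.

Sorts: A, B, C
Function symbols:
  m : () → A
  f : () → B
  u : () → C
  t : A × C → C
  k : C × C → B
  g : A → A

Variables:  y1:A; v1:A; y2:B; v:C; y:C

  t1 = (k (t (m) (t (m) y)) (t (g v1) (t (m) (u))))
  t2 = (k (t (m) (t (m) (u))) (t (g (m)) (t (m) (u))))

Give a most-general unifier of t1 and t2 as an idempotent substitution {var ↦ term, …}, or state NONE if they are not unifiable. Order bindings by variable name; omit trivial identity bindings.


{v1 ↦ (m), y ↦ (u)}


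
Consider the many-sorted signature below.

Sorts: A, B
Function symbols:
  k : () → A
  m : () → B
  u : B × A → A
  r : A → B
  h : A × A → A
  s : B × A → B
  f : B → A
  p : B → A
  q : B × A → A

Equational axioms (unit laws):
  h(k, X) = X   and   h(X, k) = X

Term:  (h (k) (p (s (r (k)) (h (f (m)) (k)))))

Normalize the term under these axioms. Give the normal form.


normal form = (p (s (r (k)) (f (m))))

1. (h (k) (p (s (r (k)) (h (f (m)) (k)))))  →  (p (s (r (k)) (h (f (m)) (k))))
2. (p (s (r (k)) (h (f (m)) (k))))  →  (p (s (r (k)) (f (m))))


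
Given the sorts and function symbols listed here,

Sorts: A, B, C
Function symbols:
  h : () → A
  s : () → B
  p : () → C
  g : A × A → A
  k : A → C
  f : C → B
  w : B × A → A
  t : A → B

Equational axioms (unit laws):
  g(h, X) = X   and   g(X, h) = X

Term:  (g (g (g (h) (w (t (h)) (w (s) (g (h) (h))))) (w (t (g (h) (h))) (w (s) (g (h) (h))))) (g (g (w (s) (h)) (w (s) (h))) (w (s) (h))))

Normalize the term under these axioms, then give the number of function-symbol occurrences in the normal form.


size = 25

1. (g (g (g (h) (w (t (h)) (w (s) (g (h) (h))))) (w (t (g (h) (h))) (w (s) (g (h) (h))))) (g (g (w (s) (h)) (w (s) (h))) (w (s) (h))))  →  (g (g (w (t (h)) (w (s) (g (h) (h)))) (w (t (g (h) (h))) (w (s) (g (h) (h))))) (g (g (w (s) (h)) (w (s) (h))) (w (s) (h))))
2. (g (g (w (t (h)) (w (s) (g (h) (h)))) (w (t (g (h) (h))) (w (s) (g (h) (h))))) (g (g (w (s) (h)) (w (s) (h))) (w (s) (h))))  →  (g (g (w (t (h)) (w (s) (h))) (w (t (g (h) (h))) (w (s) (g (h) (h))))) (g (g (w (s) (h)) (w (s) (h))) (w (s) (h))))
3. (g (g (w (t (h)) (w (s) (h))) (w (t (g (h) (h))) (w (s) (g (h) (h))))) (g (g (w (s) (h)) (w (s) (h))) (w (s) (h))))  →  (g (g (w (t (h)) (w (s) (h))) (w (t (h)) (w (s) (g (h) (h))))) (g (g (w (s) (h)) (w (s) (h))) (w (s) (h))))
4. (g (g (w (t (h)) (w (s) (h))) (w (t (h)) (w (s) (g (h) (h))))) (g (g (w (s) (h)) (w (s) (h))) (w (s) (h))))  →  (g (g (w (t (h)) (w (s) (h))) (w (t (h)) (w (s) (h)))) (g (g (w (s) (h)) (w (s) (h))) (w (s) (h))))
normal form: (g (g (w (t (h)) (w (s) (h))) (w (t (h)) (w (s) (h)))) (g (g (w (s) (h)) (w (s) (h))) (w (s) (h))))


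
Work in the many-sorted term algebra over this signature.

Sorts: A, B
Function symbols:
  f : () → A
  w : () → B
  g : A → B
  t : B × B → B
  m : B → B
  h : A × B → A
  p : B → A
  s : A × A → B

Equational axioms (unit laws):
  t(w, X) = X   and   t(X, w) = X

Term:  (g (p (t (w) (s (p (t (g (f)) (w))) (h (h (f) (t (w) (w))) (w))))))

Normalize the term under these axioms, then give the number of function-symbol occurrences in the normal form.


size = 11

1. (g (p (t (w) (s (p (t (g (f)) (w))) (h (h (f) (t (w) (w))) (w))))))  →  (g (p (s (p (t (g (f)) (w))) (h (h (f) (t (w) (w))) (w)))))
2. (g (p (s (p (t (g (f)) (w))) (h (h (f) (t (w) (w))) (w)))))  →  (g (p (s (p (g (f))) (h (h (f) (t (w) (w))) (w)))))
3. (g (p (s (p (g (f))) (h (h (f) (t (w) (w))) (w)))))  →  (g (p (s (p (g (f))) (h (h (f) (w)) (w)))))
normal form: (g (p (s (p (g (f))) (h (h (f) (w)) (w)))))


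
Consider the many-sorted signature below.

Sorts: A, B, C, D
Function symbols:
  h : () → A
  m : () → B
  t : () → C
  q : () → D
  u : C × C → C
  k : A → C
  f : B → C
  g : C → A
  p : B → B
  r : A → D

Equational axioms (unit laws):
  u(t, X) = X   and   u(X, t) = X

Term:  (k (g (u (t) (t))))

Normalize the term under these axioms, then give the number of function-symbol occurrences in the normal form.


1. (k (g (u (t) (t))))  →  (k (g (t)))
normal form: (k (g (t)))

size = 3


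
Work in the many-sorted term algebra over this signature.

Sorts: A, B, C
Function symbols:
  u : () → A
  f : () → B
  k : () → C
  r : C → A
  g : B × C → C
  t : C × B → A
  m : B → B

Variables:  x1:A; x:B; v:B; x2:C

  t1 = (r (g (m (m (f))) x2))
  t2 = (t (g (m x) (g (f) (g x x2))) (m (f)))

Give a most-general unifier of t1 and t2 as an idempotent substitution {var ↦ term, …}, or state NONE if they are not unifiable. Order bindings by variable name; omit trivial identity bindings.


head clash or occurs-check failure — not unifiable

NONE (not unifiable)


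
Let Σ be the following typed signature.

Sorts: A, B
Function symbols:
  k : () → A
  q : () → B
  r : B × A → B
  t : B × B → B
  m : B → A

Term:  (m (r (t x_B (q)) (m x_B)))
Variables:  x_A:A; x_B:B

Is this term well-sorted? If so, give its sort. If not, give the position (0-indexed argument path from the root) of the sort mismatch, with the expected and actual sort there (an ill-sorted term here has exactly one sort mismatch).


      x_B : B
      (q) : B
    (t x_B (q)) : B
      x_B : B
    (m x_B) : A
  (r (t x_B (q)) (m x_B)) : B
(m (r (t x_B (q)) (m x_B))) : A

well-sorted; sort = A


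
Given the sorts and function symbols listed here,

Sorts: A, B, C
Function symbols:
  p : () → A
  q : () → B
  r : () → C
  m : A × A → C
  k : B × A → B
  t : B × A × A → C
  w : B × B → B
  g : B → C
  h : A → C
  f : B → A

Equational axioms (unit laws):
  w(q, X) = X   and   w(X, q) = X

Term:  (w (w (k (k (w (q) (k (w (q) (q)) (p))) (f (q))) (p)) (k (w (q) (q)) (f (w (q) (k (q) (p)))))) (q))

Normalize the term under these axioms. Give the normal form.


normal form = (w (k (k (k (q) (p)) (f (q))) (p)) (k (q) (f (k (q) (p)))))

1. (w (w (k (k (w (q) (k (w (q) (q)) (p))) (f (q))) (p)) (k (w (q) (q)) (f (w (q) (k (q) (p)))))) (q))  →  (w (k (k (w (q) (k (w (q) (q)) (p))) (f (q))) (p)) (k (w (q) (q)) (f (w (q) (k (q) (p))))))
2. (w (k (k (w (q) (k (w (q) (q)) (p))) (f (q))) (p)) (k (w (q) (q)) (f (w (q) (k (q) (p))))))  →  (w (k (k (k (w (q) (q)) (p)) (f (q))) (p)) (k (w (q) (q)) (f (w (q) (k (q) (p))))))
3. (w (k (k (k (w (q) (q)) (p)) (f (q))) (p)) (k (w (q) (q)) (f (w (q) (k (q) (p))))))  →  (w (k (k (k (q) (p)) (f (q))) (p)) (k (w (q) (q)) (f (w (q) (k (q) (p))))))
4. (w (k (k (k (q) (p)) (f (q))) (p)) (k (w (q) (q)) (f (w (q) (k (q) (p))))))  →  (w (k (k (k (q) (p)) (f (q))) (p)) (k (q) (f (w (q) (k (q) (p))))))
5. (w (k (k (k (q) (p)) (f (q))) (p)) (k (q) (f (w (q) (k (q) (p))))))  →  (w (k (k (k (q) (p)) (f (q))) (p)) (k (q) (f (k (q) (p)))))


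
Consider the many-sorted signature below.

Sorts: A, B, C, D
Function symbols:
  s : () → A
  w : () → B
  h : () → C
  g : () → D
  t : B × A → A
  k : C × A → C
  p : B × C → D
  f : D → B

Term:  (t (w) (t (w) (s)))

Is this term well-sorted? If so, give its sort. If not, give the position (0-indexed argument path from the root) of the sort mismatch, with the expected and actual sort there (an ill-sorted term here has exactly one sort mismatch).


  (w) : B
    (w) : B
    (s) : A
  (t (w) (s)) : A
(t (w) (t (w) (s))) : A

well-sorted; sort = A


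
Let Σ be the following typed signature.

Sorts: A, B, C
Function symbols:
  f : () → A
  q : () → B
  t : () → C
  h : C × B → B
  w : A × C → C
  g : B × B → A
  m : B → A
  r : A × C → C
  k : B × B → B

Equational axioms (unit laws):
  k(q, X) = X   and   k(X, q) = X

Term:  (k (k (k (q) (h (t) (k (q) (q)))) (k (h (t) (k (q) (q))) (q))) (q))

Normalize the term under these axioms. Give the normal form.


normal form = (k (h (t) (q)) (h (t) (q)))

1. (k (k (k (q) (h (t) (k (q) (q)))) (k (h (t) (k (q) (q))) (q))) (q))  →  (k (k (q) (h (t) (k (q) (q)))) (k (h (t) (k (q) (q))) (q)))
2. (k (k (q) (h (t) (k (q) (q)))) (k (h (t) (k (q) (q))) (q)))  →  (k (h (t) (k (q) (q))) (k (h (t) (k (q) (q))) (q)))
3. (k (h (t) (k (q) (q))) (k (h (t) (k (q) (q))) (q)))  →  (k (h (t) (q)) (k (h (t) (k (q) (q))) (q)))
4. (k (h (t) (q)) (k (h (t) (k (q) (q))) (q)))  →  (k (h (t) (q)) (h (t) (k (q) (q))))
5. (k (h (t) (q)) (h (t) (k (q) (q))))  →  (k (h (t) (q)) (h (t) (q)))


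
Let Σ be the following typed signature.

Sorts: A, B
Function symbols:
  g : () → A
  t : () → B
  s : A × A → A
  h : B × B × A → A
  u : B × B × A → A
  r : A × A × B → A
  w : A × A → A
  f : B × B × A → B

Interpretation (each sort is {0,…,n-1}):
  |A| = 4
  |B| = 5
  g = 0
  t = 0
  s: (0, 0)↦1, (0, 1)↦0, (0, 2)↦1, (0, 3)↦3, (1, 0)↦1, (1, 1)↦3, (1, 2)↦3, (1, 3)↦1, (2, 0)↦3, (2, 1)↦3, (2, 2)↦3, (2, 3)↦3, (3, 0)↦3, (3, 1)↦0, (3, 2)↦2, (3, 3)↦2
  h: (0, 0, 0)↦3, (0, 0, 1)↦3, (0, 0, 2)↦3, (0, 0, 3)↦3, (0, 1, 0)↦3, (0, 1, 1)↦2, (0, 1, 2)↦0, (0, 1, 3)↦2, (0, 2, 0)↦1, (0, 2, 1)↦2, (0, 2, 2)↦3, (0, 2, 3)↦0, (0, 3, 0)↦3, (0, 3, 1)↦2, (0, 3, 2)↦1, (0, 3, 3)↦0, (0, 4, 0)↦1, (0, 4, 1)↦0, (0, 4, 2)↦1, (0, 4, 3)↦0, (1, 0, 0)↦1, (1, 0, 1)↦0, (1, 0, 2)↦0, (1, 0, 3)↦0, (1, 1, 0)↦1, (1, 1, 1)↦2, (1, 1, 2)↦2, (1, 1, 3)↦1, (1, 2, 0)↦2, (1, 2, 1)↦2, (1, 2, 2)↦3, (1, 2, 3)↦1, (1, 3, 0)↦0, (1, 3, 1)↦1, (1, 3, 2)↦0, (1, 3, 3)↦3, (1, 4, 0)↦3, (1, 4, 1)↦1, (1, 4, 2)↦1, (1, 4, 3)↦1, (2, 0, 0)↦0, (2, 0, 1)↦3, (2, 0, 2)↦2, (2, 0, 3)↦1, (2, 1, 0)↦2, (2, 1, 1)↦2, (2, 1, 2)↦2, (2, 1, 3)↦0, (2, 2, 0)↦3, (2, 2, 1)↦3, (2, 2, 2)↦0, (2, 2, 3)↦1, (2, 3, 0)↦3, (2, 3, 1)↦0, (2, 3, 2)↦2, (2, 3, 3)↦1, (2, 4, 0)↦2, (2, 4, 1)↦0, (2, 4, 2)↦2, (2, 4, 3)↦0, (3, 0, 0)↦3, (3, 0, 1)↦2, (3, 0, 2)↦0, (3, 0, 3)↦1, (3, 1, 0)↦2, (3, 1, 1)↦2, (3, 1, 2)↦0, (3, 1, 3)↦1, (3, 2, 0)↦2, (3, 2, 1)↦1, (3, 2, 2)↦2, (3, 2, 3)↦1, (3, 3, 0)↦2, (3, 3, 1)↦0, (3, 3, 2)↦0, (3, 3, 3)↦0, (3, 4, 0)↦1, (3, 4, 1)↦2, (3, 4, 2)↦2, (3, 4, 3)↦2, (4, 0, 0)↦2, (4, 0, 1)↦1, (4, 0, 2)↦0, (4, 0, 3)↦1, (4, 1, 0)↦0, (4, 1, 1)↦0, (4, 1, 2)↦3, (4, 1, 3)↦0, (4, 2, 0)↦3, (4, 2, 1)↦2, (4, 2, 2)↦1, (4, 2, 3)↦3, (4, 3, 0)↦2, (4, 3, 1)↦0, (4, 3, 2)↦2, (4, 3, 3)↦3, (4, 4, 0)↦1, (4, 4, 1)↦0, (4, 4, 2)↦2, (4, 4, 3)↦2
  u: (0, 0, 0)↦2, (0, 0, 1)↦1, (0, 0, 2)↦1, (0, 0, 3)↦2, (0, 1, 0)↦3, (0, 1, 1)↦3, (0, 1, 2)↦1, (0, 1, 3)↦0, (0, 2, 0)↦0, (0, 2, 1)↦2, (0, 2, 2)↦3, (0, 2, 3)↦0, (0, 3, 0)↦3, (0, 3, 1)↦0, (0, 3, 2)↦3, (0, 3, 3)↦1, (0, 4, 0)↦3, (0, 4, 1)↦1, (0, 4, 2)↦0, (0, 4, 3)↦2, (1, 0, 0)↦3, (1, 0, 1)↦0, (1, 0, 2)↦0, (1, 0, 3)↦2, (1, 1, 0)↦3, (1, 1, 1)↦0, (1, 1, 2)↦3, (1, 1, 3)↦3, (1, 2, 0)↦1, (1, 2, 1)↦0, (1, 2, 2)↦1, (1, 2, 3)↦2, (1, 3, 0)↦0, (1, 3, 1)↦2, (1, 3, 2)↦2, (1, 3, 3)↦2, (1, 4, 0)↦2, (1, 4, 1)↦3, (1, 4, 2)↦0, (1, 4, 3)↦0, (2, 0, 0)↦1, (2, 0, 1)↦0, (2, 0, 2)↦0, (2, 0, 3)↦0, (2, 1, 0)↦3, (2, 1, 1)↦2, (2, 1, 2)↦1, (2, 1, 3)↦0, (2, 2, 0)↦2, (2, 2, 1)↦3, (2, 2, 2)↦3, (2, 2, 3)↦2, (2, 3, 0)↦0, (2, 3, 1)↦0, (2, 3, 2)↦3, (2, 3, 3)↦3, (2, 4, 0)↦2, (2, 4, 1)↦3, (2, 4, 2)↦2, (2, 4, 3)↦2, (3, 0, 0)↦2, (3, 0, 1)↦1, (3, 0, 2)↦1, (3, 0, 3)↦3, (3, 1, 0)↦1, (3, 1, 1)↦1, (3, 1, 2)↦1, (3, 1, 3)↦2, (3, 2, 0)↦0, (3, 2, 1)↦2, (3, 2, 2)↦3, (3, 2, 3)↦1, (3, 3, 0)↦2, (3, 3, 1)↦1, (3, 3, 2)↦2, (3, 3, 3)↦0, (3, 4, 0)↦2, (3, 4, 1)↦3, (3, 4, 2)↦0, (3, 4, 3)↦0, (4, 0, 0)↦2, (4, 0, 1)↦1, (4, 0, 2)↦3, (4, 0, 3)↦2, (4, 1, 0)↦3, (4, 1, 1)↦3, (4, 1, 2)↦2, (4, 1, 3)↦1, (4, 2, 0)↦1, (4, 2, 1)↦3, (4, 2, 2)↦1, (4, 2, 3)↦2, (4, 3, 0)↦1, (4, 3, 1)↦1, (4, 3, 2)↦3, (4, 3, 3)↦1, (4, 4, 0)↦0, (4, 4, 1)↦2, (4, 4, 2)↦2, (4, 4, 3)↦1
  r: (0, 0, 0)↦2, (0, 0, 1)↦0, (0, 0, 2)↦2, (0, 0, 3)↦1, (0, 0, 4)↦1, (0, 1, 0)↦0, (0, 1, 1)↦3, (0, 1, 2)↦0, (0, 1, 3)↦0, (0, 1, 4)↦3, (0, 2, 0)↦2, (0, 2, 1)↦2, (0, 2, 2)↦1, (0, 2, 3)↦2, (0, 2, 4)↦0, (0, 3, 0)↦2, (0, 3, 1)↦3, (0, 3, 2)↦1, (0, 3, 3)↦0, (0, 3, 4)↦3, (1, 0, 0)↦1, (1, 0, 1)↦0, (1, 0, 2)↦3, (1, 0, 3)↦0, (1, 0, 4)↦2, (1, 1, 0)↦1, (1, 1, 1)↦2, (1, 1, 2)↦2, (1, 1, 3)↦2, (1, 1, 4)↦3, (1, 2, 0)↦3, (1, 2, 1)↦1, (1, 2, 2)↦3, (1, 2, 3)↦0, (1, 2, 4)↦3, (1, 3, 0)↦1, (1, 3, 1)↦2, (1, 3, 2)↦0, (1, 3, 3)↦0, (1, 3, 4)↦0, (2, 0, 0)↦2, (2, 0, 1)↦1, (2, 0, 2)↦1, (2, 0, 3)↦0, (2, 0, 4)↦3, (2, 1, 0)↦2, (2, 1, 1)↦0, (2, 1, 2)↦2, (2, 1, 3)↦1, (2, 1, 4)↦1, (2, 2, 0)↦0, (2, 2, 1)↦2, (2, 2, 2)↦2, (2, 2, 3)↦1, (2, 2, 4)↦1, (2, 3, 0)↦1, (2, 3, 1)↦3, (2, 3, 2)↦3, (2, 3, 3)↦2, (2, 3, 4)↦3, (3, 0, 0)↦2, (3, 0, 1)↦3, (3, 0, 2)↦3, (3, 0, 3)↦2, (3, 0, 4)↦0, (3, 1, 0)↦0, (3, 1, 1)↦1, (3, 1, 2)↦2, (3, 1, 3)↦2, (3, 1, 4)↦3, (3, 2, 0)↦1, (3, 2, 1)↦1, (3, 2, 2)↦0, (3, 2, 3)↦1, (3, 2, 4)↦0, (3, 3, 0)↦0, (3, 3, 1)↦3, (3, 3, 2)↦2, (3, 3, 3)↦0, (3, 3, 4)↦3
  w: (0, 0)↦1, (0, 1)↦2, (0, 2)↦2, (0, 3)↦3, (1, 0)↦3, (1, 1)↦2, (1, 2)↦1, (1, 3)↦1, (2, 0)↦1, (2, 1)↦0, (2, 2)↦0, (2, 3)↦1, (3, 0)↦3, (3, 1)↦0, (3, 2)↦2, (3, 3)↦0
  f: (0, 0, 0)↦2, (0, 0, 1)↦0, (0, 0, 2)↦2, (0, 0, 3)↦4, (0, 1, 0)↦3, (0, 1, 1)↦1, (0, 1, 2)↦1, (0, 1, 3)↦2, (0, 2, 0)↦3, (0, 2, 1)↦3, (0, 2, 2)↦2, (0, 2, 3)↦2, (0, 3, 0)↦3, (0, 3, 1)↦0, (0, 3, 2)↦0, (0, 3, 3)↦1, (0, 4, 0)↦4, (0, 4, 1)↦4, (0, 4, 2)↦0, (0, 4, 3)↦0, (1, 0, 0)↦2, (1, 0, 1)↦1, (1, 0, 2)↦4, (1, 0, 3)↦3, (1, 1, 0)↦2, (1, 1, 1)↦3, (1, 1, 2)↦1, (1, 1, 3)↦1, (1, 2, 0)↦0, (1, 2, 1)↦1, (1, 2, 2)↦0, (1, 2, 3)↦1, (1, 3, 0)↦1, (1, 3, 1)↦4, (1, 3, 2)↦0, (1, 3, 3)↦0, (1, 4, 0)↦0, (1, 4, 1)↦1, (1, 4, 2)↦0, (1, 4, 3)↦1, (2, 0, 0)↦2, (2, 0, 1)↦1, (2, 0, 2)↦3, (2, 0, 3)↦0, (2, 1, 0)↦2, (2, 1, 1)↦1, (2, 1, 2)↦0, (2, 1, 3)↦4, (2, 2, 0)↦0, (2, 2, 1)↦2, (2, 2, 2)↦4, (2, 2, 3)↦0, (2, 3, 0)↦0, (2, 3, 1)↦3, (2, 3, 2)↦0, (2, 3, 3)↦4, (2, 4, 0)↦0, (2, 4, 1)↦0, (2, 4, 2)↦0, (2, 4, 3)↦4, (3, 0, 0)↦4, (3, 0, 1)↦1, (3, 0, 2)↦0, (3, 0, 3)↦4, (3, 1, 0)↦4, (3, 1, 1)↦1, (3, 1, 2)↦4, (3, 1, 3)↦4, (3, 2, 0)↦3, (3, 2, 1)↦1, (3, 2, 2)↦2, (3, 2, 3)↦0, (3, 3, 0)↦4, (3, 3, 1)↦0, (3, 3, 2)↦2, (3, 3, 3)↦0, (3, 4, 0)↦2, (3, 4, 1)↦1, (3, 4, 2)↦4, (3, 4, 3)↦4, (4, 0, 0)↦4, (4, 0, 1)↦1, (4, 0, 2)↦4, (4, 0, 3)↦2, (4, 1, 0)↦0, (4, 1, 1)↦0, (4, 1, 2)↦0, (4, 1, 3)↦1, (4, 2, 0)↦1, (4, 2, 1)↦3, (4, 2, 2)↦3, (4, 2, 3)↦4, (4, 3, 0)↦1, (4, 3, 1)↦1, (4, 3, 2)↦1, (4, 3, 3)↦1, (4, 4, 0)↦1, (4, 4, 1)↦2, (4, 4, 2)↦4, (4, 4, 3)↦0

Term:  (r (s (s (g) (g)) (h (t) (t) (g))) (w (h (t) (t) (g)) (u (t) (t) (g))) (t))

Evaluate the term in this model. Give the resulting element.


value = 3

  g = 0
  g = 0
  (s (g) (g)) = s(0, 0) = 1
  t = 0
  t = 0
  g = 0
  (h (t) (t) (g)) = h(0, 0, 0) = 3
  (s (s (g) (g)) (h (t) (t) (g))) = s(1, 3) = 1
  t = 0
  t = 0
  g = 0
  (h (t) (t) (g)) = h(0, 0, 0) = 3
  t = 0
  t = 0
  g = 0
  (u (t) (t) (g)) = u(0, 0, 0) = 2
  (w (h (t) (t) (g)) (u (t) (t) (g))) = w(3, 2) = 2
  t = 0
  (r (s (s (g) (g)) (h (t) (t) (g))) (w (h (t) (t) (g)) (u (t) (t) (g))) (t)) = r(1, 2, 0) = 3


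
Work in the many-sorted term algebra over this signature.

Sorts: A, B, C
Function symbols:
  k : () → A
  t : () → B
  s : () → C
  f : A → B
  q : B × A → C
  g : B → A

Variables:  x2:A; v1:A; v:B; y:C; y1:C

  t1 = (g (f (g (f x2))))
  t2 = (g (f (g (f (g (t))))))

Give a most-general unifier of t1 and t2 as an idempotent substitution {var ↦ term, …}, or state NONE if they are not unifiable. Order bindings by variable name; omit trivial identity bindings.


{x2 ↦ (g (t))}


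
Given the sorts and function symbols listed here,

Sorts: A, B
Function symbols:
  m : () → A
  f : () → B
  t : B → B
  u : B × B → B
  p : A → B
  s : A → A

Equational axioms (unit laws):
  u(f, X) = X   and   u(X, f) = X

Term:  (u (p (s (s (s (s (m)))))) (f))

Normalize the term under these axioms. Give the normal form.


1. (u (p (s (s (s (s (m)))))) (f))  →  (p (s (s (s (s (m))))))

normal form = (p (s (s (s (s (m))))))


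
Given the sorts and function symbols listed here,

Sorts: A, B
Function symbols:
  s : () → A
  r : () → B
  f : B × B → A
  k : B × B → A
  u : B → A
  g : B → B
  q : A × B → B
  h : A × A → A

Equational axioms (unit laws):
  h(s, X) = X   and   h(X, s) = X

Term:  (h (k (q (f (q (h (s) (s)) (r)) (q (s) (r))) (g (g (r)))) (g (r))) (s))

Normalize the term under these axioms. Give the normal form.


normal form = (k (q (f (q (s) (r)) (q (s) (r))) (g (g (r)))) (g (r)))

1. (h (k (q (f (q (h (s) (s)) (r)) (q (s) (r))) (g (g (r)))) (g (r))) (s))  →  (k (q (f (q (h (s) (s)) (r)) (q (s) (r))) (g (g (r)))) (g (r)))
2. (k (q (f (q (h (s) (s)) (r)) (q (s) (r))) (g (g (r)))) (g (r)))  →  (k (q (f (q (s) (r)) (q (s) (r))) (g (g (r)))) (g (r)))


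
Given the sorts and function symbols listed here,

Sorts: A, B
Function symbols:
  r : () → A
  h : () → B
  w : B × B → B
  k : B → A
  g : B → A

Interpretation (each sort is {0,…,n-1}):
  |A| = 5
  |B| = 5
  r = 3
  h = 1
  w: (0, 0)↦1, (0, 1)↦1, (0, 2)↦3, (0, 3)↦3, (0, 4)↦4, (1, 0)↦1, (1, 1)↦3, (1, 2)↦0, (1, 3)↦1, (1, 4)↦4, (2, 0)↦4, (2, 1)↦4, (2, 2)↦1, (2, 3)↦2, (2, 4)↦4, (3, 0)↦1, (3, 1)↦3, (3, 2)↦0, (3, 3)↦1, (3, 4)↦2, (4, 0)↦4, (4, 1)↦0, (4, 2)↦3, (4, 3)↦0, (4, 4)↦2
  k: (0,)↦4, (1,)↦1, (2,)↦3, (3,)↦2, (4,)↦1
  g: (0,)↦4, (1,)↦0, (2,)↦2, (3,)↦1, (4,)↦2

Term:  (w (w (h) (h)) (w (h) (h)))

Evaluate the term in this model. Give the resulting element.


value = 1

  h = 1
  h = 1
  (w (h) (h)) = w(1, 1) = 3
  h = 1
  h = 1
  (w (h) (h)) = w(1, 1) = 3
  (w (w (h) (h)) (w (h) (h))) = w(3, 3) = 1


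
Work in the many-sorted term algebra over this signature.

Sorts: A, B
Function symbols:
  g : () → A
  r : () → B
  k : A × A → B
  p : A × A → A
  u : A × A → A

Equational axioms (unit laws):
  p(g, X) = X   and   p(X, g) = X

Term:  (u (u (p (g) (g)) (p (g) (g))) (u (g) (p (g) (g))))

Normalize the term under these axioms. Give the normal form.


1. (u (u (p (g) (g)) (p (g) (g))) (u (g) (p (g) (g))))  →  (u (u (g) (p (g) (g))) (u (g) (p (g) (g))))
2. (u (u (g) (p (g) (g))) (u (g) (p (g) (g))))  →  (u (u (g) (g)) (u (g) (p (g) (g))))
3. (u (u (g) (g)) (u (g) (p (g) (g))))  →  (u (u (g) (g)) (u (g) (g)))

normal form = (u (u (g) (g)) (u (g) (g)))


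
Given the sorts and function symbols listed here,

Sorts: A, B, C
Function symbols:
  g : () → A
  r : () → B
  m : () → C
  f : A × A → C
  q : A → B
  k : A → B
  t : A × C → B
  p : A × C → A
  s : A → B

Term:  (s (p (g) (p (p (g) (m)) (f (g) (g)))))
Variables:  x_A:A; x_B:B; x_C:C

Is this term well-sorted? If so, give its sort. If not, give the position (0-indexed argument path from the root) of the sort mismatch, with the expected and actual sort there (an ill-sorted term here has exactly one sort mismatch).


    (g) : A
        (g) : A
        (m) : C
      (p (g) (m)) : A
        (g) : A
        (g) : A
      (f (g) (g)) : C
    (p (p (g) (m)) (f (g) (g))) : A
  (p (g) (p (p (g) (m)) (f (g) (g)))) : ✗ arg 1 at [0, 1] has sort A, expected C

ill-sorted at position [0, 1]: expected C, got A


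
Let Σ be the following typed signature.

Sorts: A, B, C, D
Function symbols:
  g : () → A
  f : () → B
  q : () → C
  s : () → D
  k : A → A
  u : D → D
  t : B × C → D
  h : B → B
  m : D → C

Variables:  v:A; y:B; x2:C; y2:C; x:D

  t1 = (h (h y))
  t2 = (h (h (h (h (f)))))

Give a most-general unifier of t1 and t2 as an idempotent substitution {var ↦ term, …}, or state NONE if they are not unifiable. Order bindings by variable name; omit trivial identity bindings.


{y ↦ (h (h (f)))}


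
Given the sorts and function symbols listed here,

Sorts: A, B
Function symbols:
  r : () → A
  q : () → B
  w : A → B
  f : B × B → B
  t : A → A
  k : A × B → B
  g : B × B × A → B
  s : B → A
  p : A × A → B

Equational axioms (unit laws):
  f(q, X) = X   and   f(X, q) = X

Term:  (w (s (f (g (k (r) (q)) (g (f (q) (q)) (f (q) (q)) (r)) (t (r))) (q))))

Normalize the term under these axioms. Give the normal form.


normal form = (w (s (g (k (r) (q)) (g (q) (q) (r)) (t (r)))))

1. (w (s (f (g (k (r) (q)) (g (f (q) (q)) (f (q) (q)) (r)) (t (r))) (q))))  →  (w (s (g (k (r) (q)) (g (f (q) (q)) (f (q) (q)) (r)) (t (r)))))
2. (w (s (g (k (r) (q)) (g (f (q) (q)) (f (q) (q)) (r)) (t (r)))))  →  (w (s (g (k (r) (q)) (g (q) (f (q) (q)) (r)) (t (r)))))
3. (w (s (g (k (r) (q)) (g (q) (f (q) (q)) (r)) (t (r)))))  →  (w (s (g (k (r) (q)) (g (q) (q) (r)) (t (r)))))


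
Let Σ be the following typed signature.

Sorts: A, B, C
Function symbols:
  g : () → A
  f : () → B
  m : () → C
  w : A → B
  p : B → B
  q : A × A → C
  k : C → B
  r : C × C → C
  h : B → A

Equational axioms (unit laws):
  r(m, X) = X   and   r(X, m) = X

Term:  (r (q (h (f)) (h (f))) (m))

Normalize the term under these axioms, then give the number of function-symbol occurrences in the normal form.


1. (r (q (h (f)) (h (f))) (m))  →  (q (h (f)) (h (f)))
normal form: (q (h (f)) (h (f)))

size = 5


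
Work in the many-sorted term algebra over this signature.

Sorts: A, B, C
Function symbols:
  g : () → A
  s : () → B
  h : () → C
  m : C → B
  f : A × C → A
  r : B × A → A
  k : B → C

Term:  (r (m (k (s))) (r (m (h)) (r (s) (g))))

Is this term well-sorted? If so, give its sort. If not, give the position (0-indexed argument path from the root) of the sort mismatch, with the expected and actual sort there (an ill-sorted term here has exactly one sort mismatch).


well-sorted; sort = A

      (s) : B
    (k (s)) : C
  (m (k (s))) : B
      (h) : C
    (m (h)) : B
      (s) : B
      (g) : A
    (r (s) (g)) : A
  (r (m (h)) (r (s) (g))) : A
(r (m (k (s))) (r (m (h)) (r (s) (g)))) : A


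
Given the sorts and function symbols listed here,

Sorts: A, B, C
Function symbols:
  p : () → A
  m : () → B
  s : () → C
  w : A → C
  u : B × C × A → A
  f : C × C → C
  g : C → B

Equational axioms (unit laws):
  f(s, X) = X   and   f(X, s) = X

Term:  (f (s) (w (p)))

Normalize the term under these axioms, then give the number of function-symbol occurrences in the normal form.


size = 2

1. (f (s) (w (p)))  →  (w (p))
normal form: (w (p))


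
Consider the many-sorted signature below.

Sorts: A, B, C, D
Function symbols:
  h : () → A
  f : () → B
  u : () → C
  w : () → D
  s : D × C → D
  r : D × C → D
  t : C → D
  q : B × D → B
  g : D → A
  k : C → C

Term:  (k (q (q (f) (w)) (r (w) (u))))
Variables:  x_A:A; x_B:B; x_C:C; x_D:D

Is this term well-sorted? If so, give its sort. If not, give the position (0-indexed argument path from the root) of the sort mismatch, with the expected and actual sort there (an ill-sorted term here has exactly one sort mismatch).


ill-sorted at position [0]: expected C, got B

      (f) : B
      (w) : D
    (q (f) (w)) : B
      (w) : D
      (u) : C
    (r (w) (u)) : D
  (q (q (f) (w)) (r (w) (u))) : B
(k (q (q (f) (w)) (r (w) (u)))) : ✗ arg 0 at [0] has sort B, expected C


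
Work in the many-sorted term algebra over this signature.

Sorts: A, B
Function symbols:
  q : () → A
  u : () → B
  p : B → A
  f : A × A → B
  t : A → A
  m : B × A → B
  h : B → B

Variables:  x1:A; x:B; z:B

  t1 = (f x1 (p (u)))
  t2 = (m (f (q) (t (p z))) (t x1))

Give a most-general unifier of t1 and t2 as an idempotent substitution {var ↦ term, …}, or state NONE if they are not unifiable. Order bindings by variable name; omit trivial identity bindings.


head clash or occurs-check failure — not unifiable

NONE (not unifiable)


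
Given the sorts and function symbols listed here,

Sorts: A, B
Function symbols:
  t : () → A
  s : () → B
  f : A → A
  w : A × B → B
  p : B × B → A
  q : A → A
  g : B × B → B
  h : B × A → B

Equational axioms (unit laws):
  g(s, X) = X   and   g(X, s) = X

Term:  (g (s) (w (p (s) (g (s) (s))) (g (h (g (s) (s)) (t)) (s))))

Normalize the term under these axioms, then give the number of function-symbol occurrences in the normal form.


1. (g (s) (w (p (s) (g (s) (s))) (g (h (g (s) (s)) (t)) (s))))  →  (w (p (s) (g (s) (s))) (g (h (g (s) (s)) (t)) (s)))
2. (w (p (s) (g (s) (s))) (g (h (g (s) (s)) (t)) (s)))  →  (w (p (s) (s)) (g (h (g (s) (s)) (t)) (s)))
3. (w (p (s) (s)) (g (h (g (s) (s)) (t)) (s)))  →  (w (p (s) (s)) (h (g (s) (s)) (t)))
4. (w (p (s) (s)) (h (g (s) (s)) (t)))  →  (w (p (s) (s)) (h (s) (t)))
normal form: (w (p (s) (s)) (h (s) (t)))

size = 7


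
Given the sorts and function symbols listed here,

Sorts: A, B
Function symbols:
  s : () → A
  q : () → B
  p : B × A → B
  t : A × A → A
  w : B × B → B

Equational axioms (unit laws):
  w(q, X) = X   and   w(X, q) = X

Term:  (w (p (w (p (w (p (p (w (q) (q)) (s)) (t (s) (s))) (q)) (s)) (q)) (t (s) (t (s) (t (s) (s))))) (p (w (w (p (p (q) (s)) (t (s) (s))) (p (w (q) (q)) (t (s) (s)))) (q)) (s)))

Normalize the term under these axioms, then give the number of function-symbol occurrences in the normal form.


size = 33

1. (w (p (w (p (w (p (p (w (q) (q)) (s)) (t (s) (s))) (q)) (s)) (q)) (t (s) (t (s) (t (s) (s))))) (p (w (w (p (p (q) (s)) (t (s) (s))) (p (w (q) (q)) (t (s) (s)))) (q)) (s)))  →  (w (p (p (w (p (p (w (q) (q)) (s)) (t (s) (s))) (q)) (s)) (t (s) (t (s) (t (s) (s))))) (p (w (w (p (p (q) (s)) (t (s) (s))) (p (w (q) (q)) (t (s) (s)))) (q)) (s)))
2. (w (p (p (w (p (p (w (q) (q)) (s)) (t (s) (s))) (q)) (s)) (t (s) (t (s) (t (s) (s))))) (p (w (w (p (p (q) (s)) (t (s) (s))) (p (w (q) (q)) (t (s) (s)))) (q)) (s)))  →  (w (p (p (p (p (w (q) (q)) (s)) (t (s) (s))) (s)) (t (s) (t (s) (t (s) (s))))) (p (w (w (p (p (q) (s)) (t (s) (s))) (p (w (q) (q)) (t (s) (s)))) (q)) (s)))
3. (w (p (p (p (p (w (q) (q)) (s)) (t (s) (s))) (s)) (t (s) (t (s) (t (s) (s))))) (p (w (w (p (p (q) (s)) (t (s) (s))) (p (w (q) (q)) (t (s) (s)))) (q)) (s)))  →  (w (p (p (p (p (q) (s)) (t (s) (s))) (s)) (t (s) (t (s) (t (s) (s))))) (p (w (w (p (p (q) (s)) (t (s) (s))) (p (w (q) (q)) (t (s) (s)))) (q)) (s)))
4. (w (p (p (p (p (q) (s)) (t (s) (s))) (s)) (t (s) (t (s) (t (s) (s))))) (p (w (w (p (p (q) (s)) (t (s) (s))) (p (w (q) (q)) (t (s) (s)))) (q)) (s)))  →  (w (p (p (p (p (q) (s)) (t (s) (s))) (s)) (t (s) (t (s) (t (s) (s))))) (p (w (p (p (q) (s)) (t (s) (s))) (p (w (q) (q)) (t (s) (s)))) (s)))
5. (w (p (p (p (p (q) (s)) (t (s) (s))) (s)) (t (s) (t (s) (t (s) (s))))) (p (w (p (p (q) (s)) (t (s) (s))) (p (w (q) (q)) (t (s) (s)))) (s)))  →  (w (p (p (p (p (q) (s)) (t (s) (s))) (s)) (t (s) (t (s) (t (s) (s))))) (p (w (p (p (q) (s)) (t (s) (s))) (p (q) (t (s) (s)))) (s)))
normal form: (w (p (p (p (p (q) (s)) (t (s) (s))) (s)) (t (s) (t (s) (t (s) (s))))) (p (w (p (p (q) (s)) (t (s) (s))) (p (q) (t (s) (s)))) (s)))


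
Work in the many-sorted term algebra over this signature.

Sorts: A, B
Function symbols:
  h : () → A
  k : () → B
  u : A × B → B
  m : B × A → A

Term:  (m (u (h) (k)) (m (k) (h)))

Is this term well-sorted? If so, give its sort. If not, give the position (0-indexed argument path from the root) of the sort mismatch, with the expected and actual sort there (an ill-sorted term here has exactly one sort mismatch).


well-sorted; sort = A

    (h) : A
    (k) : B
  (u (h) (k)) : B
    (k) : B
    (h) : A
  (m (k) (h)) : A
(m (u (h) (k)) (m (k) (h))) : A


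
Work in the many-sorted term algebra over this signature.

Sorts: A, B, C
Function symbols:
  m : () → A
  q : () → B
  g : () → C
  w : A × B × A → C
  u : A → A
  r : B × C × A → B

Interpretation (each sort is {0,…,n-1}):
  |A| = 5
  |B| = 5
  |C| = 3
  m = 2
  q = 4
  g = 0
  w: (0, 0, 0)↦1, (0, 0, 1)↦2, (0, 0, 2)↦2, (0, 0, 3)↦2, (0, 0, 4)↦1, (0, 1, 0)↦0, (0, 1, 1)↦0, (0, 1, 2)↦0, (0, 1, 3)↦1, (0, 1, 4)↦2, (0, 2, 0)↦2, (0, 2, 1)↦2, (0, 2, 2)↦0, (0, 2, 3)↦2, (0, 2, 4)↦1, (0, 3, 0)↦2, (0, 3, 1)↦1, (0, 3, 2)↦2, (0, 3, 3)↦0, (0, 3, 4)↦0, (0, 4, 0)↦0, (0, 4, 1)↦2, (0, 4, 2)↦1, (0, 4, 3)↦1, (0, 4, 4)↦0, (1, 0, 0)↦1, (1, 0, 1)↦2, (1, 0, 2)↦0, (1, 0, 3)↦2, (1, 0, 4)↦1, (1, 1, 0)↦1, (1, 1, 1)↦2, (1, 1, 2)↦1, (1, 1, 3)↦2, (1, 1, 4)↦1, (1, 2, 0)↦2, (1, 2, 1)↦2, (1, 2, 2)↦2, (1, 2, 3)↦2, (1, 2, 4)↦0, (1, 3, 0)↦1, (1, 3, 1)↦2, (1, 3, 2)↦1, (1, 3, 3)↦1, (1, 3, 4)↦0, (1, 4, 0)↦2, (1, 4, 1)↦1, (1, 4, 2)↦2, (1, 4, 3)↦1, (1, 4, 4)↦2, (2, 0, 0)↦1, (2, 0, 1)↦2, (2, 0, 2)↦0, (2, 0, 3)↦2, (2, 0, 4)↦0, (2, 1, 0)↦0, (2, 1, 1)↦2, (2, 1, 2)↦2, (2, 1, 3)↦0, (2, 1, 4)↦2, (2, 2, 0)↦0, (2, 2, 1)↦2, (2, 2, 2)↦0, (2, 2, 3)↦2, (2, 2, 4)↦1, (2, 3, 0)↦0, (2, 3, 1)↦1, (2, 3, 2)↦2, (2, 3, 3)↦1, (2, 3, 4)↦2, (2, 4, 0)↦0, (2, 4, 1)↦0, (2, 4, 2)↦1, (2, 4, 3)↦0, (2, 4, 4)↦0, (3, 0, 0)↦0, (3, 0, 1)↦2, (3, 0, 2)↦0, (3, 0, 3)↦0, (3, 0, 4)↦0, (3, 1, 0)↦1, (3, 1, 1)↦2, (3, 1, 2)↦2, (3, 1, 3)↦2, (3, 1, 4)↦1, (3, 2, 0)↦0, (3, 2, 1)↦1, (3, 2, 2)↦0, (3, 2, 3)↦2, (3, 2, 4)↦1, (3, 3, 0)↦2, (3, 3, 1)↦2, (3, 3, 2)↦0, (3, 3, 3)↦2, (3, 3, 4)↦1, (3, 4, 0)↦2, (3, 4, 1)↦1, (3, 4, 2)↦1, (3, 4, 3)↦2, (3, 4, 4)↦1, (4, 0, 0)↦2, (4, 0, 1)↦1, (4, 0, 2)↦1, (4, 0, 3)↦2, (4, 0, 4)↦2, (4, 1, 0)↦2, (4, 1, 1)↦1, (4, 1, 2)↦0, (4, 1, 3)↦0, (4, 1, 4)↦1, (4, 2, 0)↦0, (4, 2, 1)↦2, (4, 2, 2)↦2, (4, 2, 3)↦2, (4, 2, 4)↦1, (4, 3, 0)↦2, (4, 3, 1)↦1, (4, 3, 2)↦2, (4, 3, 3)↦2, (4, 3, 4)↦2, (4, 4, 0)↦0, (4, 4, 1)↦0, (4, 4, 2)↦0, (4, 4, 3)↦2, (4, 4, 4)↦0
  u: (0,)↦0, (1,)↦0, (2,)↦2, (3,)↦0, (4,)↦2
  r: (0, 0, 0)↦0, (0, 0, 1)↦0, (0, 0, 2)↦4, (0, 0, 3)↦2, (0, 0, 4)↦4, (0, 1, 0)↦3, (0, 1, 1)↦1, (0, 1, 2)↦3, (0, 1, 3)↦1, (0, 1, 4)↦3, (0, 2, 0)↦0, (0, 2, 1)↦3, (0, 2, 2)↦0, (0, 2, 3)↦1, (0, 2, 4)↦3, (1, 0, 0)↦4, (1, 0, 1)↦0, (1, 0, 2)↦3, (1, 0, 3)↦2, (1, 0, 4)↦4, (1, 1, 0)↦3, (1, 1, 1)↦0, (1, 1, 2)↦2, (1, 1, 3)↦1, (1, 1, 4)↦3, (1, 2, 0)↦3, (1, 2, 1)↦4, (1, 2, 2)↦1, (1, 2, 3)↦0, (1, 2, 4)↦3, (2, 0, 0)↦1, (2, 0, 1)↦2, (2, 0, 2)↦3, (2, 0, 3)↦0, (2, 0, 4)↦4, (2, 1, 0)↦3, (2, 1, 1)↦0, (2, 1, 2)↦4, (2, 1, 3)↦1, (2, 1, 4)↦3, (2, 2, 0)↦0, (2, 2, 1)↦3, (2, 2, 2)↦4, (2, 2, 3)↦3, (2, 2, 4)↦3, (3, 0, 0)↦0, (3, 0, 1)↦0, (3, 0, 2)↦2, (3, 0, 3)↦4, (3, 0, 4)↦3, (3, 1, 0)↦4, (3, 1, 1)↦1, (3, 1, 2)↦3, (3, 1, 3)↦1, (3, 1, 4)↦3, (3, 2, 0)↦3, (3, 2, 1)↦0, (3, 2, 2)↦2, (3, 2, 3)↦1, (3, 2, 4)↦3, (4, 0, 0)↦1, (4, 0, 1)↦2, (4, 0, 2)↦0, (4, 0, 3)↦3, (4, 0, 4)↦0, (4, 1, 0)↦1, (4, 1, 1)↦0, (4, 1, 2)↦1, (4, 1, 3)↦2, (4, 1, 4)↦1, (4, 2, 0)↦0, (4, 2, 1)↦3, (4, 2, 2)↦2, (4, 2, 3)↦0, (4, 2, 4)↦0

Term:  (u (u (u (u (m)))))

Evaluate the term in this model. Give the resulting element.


  m = 2
  (u (m)) = u(2,) = 2
  (u (u (m))) = u(2,) = 2
  (u (u (u (m)))) = u(2,) = 2
  (u (u (u (u (m))))) = u(2,) = 2

value = 2


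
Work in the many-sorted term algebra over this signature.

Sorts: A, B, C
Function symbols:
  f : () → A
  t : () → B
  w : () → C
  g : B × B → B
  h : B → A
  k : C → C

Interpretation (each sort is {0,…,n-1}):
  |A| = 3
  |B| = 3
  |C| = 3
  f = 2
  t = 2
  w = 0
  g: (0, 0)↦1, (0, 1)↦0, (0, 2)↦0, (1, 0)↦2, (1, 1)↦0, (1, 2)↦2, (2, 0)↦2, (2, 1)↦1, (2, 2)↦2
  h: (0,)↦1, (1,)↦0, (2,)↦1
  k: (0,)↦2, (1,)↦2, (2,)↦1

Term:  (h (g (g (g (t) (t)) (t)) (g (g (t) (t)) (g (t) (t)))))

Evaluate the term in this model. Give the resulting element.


value = 1

  t = 2
  t = 2
  (g (t) (t)) = g(2, 2) = 2
  t = 2
  (g (g (t) (t)) (t)) = g(2, 2) = 2
  t = 2
  t = 2
  (g (t) (t)) = g(2, 2) = 2
  t = 2
  t = 2
  (g (t) (t)) = g(2, 2) = 2
  (g (g (t) (t)) (g (t) (t))) = g(2, 2) = 2
  (g (g (g (t) (t)) (t)) (g (g (t) (t)) (g (t) (t)))) = g(2, 2) = 2
  (h (g (g (g (t) (t)) (t)) (g (g (t) (t)) (g (t) (t))))) = h(2,) = 1


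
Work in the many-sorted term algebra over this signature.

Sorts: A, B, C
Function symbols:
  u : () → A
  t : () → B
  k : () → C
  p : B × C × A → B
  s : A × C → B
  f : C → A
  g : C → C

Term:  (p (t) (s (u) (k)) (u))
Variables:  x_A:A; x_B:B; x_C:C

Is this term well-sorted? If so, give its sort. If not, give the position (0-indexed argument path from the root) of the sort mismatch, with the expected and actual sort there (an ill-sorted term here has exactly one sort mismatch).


ill-sorted at position [1]: expected C, got B

  (t) : B
    (u) : A
    (k) : C
  (s (u) (k)) : B
  (u) : A
(p (t) (s (u) (k)) (u)) : ✗ arg 1 at [1] has sort B, expected C


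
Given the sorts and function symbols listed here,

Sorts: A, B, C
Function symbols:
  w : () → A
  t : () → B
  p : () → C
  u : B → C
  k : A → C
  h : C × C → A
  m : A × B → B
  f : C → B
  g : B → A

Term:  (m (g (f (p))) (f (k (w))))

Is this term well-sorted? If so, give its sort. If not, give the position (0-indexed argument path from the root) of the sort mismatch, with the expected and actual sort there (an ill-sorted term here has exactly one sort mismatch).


well-sorted; sort = B

      (p) : C
    (f (p)) : B
  (g (f (p))) : A
      (w) : A
    (k (w)) : C
  (f (k (w))) : B
(m (g (f (p))) (f (k (w)))) : B


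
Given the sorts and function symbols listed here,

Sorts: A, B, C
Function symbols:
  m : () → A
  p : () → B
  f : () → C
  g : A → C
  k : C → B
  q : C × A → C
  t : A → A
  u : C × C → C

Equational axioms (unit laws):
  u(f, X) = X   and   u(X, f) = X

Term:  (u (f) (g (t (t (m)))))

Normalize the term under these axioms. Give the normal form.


1. (u (f) (g (t (t (m)))))  →  (g (t (t (m))))

normal form = (g (t (t (m))))


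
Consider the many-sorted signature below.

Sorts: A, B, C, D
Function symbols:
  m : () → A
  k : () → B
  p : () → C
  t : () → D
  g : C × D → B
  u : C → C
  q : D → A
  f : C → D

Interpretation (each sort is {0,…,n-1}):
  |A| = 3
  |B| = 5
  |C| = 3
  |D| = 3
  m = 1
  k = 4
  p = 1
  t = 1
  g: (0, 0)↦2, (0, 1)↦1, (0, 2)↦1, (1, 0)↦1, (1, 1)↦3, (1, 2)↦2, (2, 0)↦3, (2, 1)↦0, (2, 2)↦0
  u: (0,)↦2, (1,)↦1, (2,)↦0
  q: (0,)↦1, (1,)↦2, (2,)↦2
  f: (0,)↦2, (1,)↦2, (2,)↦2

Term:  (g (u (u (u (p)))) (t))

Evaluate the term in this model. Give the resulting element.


value = 3

  p = 1
  (u (p)) = u(1,) = 1
  (u (u (p))) = u(1,) = 1
  (u (u (u (p)))) = u(1,) = 1
  t = 1
  (g (u (u (u (p)))) (t)) = g(1, 1) = 3


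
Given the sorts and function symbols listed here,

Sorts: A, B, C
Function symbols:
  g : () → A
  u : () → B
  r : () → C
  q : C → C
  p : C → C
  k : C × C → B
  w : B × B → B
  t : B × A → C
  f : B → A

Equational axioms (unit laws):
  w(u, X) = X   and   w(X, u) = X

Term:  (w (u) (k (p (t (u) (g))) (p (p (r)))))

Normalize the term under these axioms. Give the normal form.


1. (w (u) (k (p (t (u) (g))) (p (p (r)))))  →  (k (p (t (u) (g))) (p (p (r))))

normal form = (k (p (t (u) (g))) (p (p (r))))


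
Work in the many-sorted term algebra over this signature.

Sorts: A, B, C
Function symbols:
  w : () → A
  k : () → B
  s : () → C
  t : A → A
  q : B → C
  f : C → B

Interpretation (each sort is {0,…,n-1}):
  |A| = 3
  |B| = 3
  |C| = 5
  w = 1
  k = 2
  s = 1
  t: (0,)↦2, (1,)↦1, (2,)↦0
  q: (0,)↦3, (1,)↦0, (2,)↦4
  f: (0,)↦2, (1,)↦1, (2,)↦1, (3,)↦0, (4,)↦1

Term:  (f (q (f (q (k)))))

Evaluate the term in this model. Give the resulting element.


value = 2

  k = 2
  (q (k)) = q(2,) = 4
  (f (q (k))) = f(4,) = 1
  (q (f (q (k)))) = q(1,) = 0
  (f (q (f (q (k))))) = f(0,) = 2


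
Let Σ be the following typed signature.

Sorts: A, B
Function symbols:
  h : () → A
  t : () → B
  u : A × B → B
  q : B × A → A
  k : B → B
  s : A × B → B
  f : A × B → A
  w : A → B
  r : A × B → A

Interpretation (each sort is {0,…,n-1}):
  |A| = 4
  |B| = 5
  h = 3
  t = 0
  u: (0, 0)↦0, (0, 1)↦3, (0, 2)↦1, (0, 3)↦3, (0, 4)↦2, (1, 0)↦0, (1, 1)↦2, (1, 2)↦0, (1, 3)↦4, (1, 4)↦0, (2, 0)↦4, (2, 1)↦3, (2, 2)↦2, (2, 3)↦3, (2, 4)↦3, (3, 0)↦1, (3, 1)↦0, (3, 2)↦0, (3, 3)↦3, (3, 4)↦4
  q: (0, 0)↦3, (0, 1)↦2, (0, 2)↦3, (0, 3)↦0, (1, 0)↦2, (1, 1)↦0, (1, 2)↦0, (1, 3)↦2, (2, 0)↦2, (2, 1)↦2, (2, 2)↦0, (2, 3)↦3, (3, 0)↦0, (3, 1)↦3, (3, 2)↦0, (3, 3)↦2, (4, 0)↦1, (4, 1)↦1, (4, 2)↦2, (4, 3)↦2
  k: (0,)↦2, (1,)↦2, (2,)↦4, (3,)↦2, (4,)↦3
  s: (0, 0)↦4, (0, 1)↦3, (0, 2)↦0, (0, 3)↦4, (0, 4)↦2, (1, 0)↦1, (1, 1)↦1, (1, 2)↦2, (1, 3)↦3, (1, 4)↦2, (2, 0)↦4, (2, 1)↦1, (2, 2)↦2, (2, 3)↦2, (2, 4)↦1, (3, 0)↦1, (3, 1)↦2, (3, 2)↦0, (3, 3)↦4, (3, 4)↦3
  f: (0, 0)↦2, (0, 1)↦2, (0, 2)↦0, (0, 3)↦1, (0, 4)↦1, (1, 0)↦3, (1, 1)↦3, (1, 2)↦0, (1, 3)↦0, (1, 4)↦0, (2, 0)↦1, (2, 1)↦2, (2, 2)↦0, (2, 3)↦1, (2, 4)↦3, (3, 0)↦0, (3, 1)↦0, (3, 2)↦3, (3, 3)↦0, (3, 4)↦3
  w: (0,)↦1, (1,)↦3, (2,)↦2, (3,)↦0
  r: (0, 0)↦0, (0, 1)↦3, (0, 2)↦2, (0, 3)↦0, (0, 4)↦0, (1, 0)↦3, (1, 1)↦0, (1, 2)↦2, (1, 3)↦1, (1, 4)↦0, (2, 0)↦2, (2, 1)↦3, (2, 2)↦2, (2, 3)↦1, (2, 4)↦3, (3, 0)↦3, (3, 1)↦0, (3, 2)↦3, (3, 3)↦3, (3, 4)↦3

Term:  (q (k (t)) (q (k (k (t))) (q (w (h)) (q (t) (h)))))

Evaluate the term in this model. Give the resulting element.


  t = 0
  (k (t)) = k(0,) = 2
  t = 0
  (k (t)) = k(0,) = 2
  (k (k (t))) = k(2,) = 4
  h = 3
  (w (h)) = w(3,) = 0
  t = 0
  h = 3
  (q (t) (h)) = q(0, 3) = 0
  (q (w (h)) (q (t) (h))) = q(0, 0) = 3
  (q (k (k (t))) (q (w (h)) (q (t) (h)))) = q(4, 3) = 2
  (q (k (t)) (q (k (k (t))) (q (w (h)) (q (t) (h))))) = q(2, 2) = 0

value = 0
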